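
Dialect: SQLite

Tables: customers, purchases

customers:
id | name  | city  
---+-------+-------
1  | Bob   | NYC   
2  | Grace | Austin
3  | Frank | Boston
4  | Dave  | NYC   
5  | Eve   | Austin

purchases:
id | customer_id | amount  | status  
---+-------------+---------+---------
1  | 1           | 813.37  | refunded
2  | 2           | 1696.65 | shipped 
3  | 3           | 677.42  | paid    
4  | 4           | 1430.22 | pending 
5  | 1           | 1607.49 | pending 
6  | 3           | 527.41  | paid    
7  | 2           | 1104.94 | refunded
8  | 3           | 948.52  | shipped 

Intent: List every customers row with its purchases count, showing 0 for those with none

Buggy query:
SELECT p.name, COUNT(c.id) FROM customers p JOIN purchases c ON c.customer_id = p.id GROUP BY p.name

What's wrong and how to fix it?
Bug: INNER JOIN drops customers rows that have no matching purchases rows

Fix: Switch to LEFT JOIN to retain unmatched parent rows

Corrected query:
SELECT p.name, COUNT(c.id) FROM customers p LEFT JOIN purchases c ON c.customer_id = p.id GROUP BY p.name

Result:
name  | COUNT(c.id)
------+------------
Bob   | 2          
Dave  | 1          
Eve   | 0          
Frank | 3          
Grace | 2          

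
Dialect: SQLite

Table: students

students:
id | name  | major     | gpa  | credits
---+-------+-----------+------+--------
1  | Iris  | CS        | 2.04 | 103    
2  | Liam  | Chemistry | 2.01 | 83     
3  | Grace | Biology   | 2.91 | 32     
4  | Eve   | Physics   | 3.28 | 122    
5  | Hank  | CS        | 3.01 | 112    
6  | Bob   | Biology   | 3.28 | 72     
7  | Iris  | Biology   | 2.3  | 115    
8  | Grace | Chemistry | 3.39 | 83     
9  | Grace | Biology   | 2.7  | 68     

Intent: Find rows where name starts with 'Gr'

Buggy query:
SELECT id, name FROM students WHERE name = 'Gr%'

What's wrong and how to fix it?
Bug: Wildcards only work with LIKE; '=' treats '%' as a literal character

Fix: Replace '=' with LIKE so 'Gr%' is treated as a pattern

Corrected query:
SELECT id, name FROM students WHERE name LIKE 'Gr%'

Result:
id | name 
---+------
3  | Grace
8  | Grace
9  | Grace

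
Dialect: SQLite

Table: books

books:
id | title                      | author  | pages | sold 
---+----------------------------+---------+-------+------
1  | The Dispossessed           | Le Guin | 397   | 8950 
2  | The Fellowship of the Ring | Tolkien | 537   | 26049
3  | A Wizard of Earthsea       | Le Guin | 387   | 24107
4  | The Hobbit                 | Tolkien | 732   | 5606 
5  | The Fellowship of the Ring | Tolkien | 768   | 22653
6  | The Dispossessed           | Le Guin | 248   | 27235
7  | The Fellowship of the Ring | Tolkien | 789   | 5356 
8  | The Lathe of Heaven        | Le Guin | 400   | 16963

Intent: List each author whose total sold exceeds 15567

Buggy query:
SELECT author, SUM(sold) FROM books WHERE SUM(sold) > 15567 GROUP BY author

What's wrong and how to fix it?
Bug: WHERE runs before GROUP BY, so aggregates aren't available there

Fix: Move the aggregate condition to a HAVING clause

Corrected query:
SELECT author, SUM(sold) FROM books GROUP BY author HAVING SUM(sold) > 15567

Result:
author  | SUM(sold)
--------+----------
Le Guin | 77255    
Tolkien | 59664    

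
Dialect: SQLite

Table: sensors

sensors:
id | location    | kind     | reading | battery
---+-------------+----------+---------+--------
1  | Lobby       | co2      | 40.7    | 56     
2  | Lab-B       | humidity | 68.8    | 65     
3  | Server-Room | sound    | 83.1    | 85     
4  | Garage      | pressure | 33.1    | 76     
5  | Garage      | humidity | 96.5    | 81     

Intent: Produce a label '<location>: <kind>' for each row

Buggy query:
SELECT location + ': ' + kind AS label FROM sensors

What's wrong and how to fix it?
Bug: '+' is numeric addition; on text columns SQLite converts them to 0 instead of concatenating

Fix: Replace + with || to concatenate text

Corrected query:
SELECT location || ': ' || kind AS label FROM sensors

Result:
label             
------------------
Lobby: co2        
Lab-B: humidity   
Server-Room: sound
Garage: pressure  
Garage: humidity  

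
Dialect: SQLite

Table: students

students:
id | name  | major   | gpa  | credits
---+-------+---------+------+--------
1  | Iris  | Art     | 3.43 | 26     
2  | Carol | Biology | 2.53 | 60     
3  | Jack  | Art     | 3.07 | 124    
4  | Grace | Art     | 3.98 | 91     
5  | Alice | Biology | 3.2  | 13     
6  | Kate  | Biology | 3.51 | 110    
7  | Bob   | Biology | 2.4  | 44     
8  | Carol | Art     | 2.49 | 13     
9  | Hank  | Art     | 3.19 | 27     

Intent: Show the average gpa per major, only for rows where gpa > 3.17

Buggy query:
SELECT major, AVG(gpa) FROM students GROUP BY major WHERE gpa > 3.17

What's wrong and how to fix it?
Bug: Row-level WHERE must come before GROUP BY in the clause order

Fix: Move the WHERE clause before GROUP BY

Corrected query:
SELECT major, AVG(gpa) FROM students WHERE gpa > 3.17 GROUP BY major

Result:
major   | AVG(gpa)
--------+---------
Art     | 3.533333
Biology | 3.355   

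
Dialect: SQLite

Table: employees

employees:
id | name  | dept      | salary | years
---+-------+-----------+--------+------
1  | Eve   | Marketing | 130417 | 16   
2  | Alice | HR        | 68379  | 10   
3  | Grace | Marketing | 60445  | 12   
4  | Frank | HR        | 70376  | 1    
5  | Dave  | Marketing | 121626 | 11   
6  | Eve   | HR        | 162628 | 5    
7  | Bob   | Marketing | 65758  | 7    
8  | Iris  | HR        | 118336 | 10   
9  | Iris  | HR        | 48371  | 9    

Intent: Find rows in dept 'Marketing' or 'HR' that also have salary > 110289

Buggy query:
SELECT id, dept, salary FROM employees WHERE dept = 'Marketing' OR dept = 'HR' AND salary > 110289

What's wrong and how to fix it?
Bug: Without parentheses, AND is evaluated before OR, so the salary filter only applies to the 'HR' branch

Fix: Add parentheses around the OR so the AND applies to both alternatives

Corrected query:
SELECT id, dept, salary FROM employees WHERE (dept = 'Marketing' OR dept = 'HR') AND salary > 110289

Result:
id | dept      | salary
---+-----------+-------
1  | Marketing | 130417
5  | Marketing | 121626
6  | HR        | 162628
8  | HR        | 118336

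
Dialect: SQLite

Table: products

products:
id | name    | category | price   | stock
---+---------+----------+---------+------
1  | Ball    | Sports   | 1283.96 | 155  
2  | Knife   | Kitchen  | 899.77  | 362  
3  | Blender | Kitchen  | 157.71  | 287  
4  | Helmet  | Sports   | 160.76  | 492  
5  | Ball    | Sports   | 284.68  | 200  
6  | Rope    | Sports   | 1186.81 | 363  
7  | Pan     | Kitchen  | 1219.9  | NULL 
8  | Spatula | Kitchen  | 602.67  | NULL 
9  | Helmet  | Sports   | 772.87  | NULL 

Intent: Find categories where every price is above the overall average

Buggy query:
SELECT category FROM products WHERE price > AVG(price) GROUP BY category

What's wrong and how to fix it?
Bug: WHERE evaluates per row before aggregation, so AVG() is unavailable

Fix: Compute the overall average in a scalar subquery and compare each group's MIN against it in HAVING

Corrected query:
SELECT category FROM products GROUP BY category HAVING MIN(price) > (SELECT AVG(price) FROM products)

Result:
(no rows)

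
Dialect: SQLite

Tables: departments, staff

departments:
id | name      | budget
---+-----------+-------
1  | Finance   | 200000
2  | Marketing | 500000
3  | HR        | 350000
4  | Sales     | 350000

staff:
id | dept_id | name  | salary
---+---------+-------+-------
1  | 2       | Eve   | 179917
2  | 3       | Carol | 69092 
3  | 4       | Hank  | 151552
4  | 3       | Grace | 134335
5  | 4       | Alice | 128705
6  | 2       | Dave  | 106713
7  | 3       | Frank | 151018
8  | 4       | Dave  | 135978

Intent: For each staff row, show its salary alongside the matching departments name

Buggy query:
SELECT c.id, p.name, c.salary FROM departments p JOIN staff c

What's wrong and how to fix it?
Bug: Missing join condition: each staff row is matched to all departments rows instead of just its own

Fix: Specify the join condition linking the foreign key to the parent id

Corrected query:
SELECT c.id, p.name, c.salary FROM departments p JOIN staff c ON c.dept_id = p.id

Result:
id | name      | salary
---+-----------+-------
1  | Marketing | 179917
2  | HR        | 69092 
3  | Sales     | 151552
4  | HR        | 134335
5  | Sales     | 128705
6  | Marketing | 106713
7  | HR        | 151018
8  | Sales     | 135978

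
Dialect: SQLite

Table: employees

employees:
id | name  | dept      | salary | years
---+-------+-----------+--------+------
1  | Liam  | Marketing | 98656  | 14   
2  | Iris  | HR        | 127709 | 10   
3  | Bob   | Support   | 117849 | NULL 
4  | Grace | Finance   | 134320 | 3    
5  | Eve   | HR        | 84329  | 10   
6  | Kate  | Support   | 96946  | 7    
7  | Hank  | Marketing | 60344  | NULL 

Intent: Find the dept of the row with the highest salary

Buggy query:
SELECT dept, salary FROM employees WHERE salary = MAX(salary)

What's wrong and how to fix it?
Bug: WHERE is evaluated per row; an aggregate over the whole table isn't defined there

Fix: Wrap MAX in a scalar subquery so WHERE compares against a single value

Corrected query:
SELECT dept, salary FROM employees WHERE salary = (SELECT MAX(salary) FROM employees)

Result:
dept    | salary
--------+-------
Finance | 134320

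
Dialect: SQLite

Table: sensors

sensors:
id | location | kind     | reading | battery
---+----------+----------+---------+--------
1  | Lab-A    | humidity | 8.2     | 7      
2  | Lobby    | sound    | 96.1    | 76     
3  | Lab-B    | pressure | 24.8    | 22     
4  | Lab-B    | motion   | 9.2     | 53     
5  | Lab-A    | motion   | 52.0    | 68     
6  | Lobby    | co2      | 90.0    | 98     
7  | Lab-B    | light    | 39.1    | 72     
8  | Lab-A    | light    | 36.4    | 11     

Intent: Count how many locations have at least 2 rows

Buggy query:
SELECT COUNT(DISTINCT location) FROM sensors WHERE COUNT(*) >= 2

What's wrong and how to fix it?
Bug: COUNT(*) cannot appear in WHERE; the per-group count doesn't exist yet

Fix: Group first with HAVING COUNT(*) >= 2, then COUNT the resulting groups

Corrected query:
SELECT COUNT(*) FROM (SELECT location FROM sensors GROUP BY location HAVING COUNT(*) >= 2)

Result:
COUNT(*)
--------
3       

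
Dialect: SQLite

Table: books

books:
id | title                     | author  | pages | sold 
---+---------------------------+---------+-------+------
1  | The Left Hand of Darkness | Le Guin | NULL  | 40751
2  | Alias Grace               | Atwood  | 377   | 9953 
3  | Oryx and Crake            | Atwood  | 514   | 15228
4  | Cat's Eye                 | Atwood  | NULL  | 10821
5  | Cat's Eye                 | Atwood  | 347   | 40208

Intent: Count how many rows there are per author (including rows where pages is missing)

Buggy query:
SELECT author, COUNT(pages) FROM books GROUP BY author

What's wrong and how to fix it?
Bug: COUNT(column) counts non-NULL values only; rows with NULL pages aren't counted

Fix: Replace COUNT(pages) with COUNT(*)

Corrected query:
SELECT author, COUNT(*) FROM books GROUP BY author

Result:
author  | COUNT(*)
--------+---------
Atwood  | 4       
Le Guin | 1       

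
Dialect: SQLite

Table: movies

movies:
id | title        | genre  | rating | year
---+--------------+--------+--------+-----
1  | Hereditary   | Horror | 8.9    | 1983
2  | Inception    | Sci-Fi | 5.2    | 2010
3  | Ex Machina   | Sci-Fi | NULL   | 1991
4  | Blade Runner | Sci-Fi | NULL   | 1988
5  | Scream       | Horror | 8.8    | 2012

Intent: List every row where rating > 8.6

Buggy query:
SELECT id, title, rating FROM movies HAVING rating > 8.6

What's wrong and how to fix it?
Bug: HAVING filters the output of aggregation, but this query has no GROUP BY and no aggregate functions, so SQLite rejects it (HAVING clause on a non-aggregate query); the condition here is per row

Fix: Use WHERE for row-level filtering

Corrected query:
SELECT id, title, rating FROM movies WHERE rating > 8.6

Result:
id | title      | rating
---+------------+-------
1  | Hereditary | 8.9   
5  | Scream     | 8.8   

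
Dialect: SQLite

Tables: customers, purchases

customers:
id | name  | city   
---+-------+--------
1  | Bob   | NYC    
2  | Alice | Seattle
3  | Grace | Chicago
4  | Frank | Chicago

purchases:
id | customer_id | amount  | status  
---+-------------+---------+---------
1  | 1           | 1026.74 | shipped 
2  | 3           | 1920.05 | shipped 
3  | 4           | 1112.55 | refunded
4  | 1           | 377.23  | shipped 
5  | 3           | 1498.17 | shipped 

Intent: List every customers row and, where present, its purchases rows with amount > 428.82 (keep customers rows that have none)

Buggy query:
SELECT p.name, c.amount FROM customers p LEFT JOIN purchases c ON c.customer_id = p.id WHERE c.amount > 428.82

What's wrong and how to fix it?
Bug: A WHERE condition on the right-hand table after LEFT JOIN drops unmatched parents

Fix: Move the right-table condition into the ON clause so unmatched parents are kept

Corrected query:
SELECT p.name, c.amount FROM customers p LEFT JOIN purchases c ON c.customer_id = p.id AND c.amount > 428.82

Result:
name  | amount 
------+--------
Bob   | 1026.74
Alice | NULL   
Grace | 1498.17
Grace | 1920.05
Frank | 1112.55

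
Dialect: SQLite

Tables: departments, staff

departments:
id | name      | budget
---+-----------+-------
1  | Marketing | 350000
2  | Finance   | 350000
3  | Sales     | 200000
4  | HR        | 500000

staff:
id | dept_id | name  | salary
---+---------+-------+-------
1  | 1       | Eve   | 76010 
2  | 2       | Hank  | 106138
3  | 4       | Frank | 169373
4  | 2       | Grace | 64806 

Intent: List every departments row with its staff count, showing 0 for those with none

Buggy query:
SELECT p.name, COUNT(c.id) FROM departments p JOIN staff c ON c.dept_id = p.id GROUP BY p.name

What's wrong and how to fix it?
Bug: An inner join excludes parents with zero children

Fix: Switch to LEFT JOIN to retain unmatched parent rows

Corrected query:
SELECT p.name, COUNT(c.id) FROM departments p LEFT JOIN staff c ON c.dept_id = p.id GROUP BY p.name

Result:
name      | COUNT(c.id)
----------+------------
Finance   | 2          
HR        | 1          
Marketing | 1          
Sales     | 0          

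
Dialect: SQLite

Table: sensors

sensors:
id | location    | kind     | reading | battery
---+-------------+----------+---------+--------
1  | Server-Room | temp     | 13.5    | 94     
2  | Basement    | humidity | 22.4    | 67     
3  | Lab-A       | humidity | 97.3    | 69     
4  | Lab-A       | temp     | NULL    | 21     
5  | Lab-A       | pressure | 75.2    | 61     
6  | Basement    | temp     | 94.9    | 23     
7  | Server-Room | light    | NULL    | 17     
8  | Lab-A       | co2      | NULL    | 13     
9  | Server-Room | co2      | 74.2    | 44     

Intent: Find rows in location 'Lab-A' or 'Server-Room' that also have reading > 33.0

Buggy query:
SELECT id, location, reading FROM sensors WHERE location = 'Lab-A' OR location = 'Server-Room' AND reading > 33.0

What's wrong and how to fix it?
Bug: AND binds tighter than OR, so this parses as location = 'Lab-A' OR (location = 'Server-Room' AND reading > 33.0)

Fix: Add parentheses around the OR so the AND applies to both alternatives

Corrected query:
SELECT id, location, reading FROM sensors WHERE (location = 'Lab-A' OR location = 'Server-Room') AND reading > 33.0

Result:
id | location    | reading
---+-------------+--------
3  | Lab-A       | 97.3   
5  | Lab-A       | 75.2   
9  | Server-Room | 74.2   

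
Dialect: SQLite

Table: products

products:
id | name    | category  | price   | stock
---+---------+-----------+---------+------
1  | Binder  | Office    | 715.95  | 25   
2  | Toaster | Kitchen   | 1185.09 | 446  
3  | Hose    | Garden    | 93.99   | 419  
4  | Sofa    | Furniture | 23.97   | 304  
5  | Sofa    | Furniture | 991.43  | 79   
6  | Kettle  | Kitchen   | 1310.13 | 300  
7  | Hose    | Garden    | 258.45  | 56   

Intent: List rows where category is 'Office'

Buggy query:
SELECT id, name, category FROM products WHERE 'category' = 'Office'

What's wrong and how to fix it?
Bug: Single quotes denote string literals in SQL; the column name is being compared as a constant string

Fix: Reference the column as category without single quotes

Corrected query:
SELECT id, name, category FROM products WHERE category = 'Office'

Result:
id | name   | category
---+--------+---------
1  | Binder | Office  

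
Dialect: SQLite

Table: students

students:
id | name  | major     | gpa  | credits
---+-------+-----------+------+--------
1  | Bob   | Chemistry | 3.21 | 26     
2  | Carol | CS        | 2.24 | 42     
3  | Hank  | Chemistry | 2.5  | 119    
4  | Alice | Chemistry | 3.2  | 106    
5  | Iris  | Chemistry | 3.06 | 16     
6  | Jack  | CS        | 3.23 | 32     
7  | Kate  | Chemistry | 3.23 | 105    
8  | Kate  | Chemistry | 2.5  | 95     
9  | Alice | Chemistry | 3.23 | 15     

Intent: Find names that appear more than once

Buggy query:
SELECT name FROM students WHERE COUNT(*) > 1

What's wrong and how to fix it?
Bug: WHERE can't reference COUNT(*); aggregates are computed after WHERE

Fix: GROUP BY name, then filter groups with HAVING COUNT(*) > 1

Corrected query:
SELECT name FROM students GROUP BY name HAVING COUNT(*) > 1

Result:
name 
-----
Alice
Kate 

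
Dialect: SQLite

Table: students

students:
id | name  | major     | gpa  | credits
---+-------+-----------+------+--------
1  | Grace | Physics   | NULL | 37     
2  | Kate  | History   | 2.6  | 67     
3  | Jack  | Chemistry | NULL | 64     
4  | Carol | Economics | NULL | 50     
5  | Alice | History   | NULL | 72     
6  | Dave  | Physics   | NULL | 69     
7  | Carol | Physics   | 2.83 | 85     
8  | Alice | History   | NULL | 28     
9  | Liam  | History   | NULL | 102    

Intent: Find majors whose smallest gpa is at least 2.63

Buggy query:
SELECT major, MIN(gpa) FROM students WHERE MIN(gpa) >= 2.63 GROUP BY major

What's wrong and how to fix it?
Bug: Aggregates like MIN are computed per group after WHERE runs

Fix: Replace WHERE with HAVING after the GROUP BY

Corrected query:
SELECT major, MIN(gpa) FROM students GROUP BY major HAVING MIN(gpa) >= 2.63

Result:
major   | MIN(gpa)
--------+---------
Physics | 2.83    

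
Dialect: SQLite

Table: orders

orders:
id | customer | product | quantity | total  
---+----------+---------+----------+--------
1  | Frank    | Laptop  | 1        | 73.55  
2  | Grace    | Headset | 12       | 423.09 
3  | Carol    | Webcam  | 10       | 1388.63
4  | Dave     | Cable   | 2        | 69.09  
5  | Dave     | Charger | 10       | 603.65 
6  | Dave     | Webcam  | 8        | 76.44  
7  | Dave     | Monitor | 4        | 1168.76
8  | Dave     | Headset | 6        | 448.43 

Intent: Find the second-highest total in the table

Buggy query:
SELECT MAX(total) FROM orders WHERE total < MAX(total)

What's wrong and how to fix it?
Bug: MAX(total) on the right of the comparison is an aggregate-in-WHERE error

Fix: Compute the overall MAX in a subquery, then take MAX of rows below it

Corrected query:
SELECT MAX(total) FROM orders WHERE total < (SELECT MAX(total) FROM orders)

Result:
MAX(total)
----------
1168.76   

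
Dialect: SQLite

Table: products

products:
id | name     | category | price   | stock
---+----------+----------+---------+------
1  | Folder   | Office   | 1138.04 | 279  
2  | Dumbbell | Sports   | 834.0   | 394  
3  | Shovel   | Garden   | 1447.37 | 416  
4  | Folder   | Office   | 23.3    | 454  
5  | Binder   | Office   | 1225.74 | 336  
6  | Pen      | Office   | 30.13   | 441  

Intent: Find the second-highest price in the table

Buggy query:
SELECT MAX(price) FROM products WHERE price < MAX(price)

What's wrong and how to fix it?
Bug: The inner MAX is an aggregate inside WHERE, which is not allowed

Fix: Compute the overall MAX in a subquery, then take MAX of rows below it

Corrected query:
SELECT MAX(price) FROM products WHERE price < (SELECT MAX(price) FROM products)

Result:
MAX(price)
----------
1225.74   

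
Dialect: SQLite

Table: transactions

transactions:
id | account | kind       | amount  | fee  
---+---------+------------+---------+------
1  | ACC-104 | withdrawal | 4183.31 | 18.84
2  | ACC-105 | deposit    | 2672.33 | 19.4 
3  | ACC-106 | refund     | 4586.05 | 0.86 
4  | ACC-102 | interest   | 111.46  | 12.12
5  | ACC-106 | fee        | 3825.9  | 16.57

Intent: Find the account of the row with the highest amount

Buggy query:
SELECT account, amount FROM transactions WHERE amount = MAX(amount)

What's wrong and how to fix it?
Bug: MAX(amount) is an aggregate and cannot be used directly in WHERE

Fix: Use a subquery: WHERE amount = (SELECT MAX(amount) FROM transactions)

Corrected query:
SELECT account, amount FROM transactions WHERE amount = (SELECT MAX(amount) FROM transactions)

Result:
account | amount 
--------+--------
ACC-106 | 4586.05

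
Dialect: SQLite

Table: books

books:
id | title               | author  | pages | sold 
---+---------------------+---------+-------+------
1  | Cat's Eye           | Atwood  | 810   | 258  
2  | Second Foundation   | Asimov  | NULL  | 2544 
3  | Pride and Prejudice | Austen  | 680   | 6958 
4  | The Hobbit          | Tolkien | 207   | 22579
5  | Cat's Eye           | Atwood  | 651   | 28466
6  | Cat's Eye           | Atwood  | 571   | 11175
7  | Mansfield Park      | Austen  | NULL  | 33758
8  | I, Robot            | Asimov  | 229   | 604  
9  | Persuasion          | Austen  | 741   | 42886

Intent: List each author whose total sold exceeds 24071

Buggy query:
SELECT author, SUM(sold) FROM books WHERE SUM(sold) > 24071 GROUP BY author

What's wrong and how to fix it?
Bug: SUM(sold) is an aggregate, but WHERE filters rows before aggregation

Fix: Move the aggregate condition to a HAVING clause

Corrected query:
SELECT author, SUM(sold) FROM books GROUP BY author HAVING SUM(sold) > 24071

Result:
author | SUM(sold)
-------+----------
Atwood | 39899    
Austen | 83602    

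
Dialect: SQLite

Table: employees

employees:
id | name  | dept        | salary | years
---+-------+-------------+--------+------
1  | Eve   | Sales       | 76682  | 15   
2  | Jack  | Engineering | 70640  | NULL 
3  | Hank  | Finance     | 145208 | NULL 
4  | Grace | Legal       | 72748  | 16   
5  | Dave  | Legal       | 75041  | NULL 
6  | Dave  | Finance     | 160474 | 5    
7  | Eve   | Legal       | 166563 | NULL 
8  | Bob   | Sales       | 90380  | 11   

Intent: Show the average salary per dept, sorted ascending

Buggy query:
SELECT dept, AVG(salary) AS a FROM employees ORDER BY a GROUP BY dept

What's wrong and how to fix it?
Bug: ORDER BY appears before GROUP BY; SQL clause order requires GROUP BY first

Fix: Move ORDER BY to the end, after GROUP BY

Corrected query:
SELECT dept, AVG(salary) AS a FROM employees GROUP BY dept ORDER BY a

Result:
dept        | a     
------------+-------
Engineering | 70640 
Sales       | 83531 
Legal       | 104784
Finance     | 152841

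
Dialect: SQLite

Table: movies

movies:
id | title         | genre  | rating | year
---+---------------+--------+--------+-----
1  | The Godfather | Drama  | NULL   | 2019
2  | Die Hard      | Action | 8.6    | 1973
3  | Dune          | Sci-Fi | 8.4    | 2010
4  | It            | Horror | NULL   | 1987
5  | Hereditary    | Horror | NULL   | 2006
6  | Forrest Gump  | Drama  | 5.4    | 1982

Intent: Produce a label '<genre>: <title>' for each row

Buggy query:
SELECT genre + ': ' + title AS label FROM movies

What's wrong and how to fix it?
Bug: '+' is numeric addition; on text columns SQLite converts them to 0 instead of concatenating

Fix: Use the || operator for string concatenation

Corrected query:
SELECT genre || ': ' || title AS label FROM movies

Result:
label               
--------------------
Drama: The Godfather
Action: Die Hard    
Sci-Fi: Dune        
Horror: It          
Horror: Hereditary  
Drama: Forrest Gump 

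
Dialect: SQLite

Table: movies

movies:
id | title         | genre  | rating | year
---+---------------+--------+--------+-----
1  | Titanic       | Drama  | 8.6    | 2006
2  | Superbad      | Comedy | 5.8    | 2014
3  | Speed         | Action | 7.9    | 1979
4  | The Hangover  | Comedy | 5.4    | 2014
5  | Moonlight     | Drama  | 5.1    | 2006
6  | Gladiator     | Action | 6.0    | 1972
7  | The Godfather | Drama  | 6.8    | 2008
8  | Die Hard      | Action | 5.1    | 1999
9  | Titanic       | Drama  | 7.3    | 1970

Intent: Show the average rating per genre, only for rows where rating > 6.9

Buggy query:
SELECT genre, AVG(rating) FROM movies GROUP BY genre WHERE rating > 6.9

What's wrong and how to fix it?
Bug: Row-level WHERE must come before GROUP BY in the clause order

Fix: Move the WHERE clause before GROUP BY

Corrected query:
SELECT genre, AVG(rating) FROM movies WHERE rating > 6.9 GROUP BY genre

Result:
genre  | AVG(rating)
-------+------------
Action | 7.9        
Drama  | 7.95       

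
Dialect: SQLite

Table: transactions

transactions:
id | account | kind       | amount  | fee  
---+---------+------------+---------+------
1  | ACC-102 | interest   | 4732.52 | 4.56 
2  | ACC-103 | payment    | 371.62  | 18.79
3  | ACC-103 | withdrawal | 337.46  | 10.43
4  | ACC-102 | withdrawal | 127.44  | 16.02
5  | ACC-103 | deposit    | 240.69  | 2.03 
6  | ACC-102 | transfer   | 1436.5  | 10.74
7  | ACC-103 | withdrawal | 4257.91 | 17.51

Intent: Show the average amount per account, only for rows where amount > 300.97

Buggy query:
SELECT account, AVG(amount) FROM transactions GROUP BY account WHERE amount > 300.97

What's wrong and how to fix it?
Bug: WHERE cannot follow GROUP BY

Fix: Move the WHERE clause before GROUP BY

Corrected query:
SELECT account, AVG(amount) FROM transactions WHERE amount > 300.97 GROUP BY account

Result:
account | AVG(amount)
--------+------------
ACC-102 | 3084.51    
ACC-103 | 1655.663333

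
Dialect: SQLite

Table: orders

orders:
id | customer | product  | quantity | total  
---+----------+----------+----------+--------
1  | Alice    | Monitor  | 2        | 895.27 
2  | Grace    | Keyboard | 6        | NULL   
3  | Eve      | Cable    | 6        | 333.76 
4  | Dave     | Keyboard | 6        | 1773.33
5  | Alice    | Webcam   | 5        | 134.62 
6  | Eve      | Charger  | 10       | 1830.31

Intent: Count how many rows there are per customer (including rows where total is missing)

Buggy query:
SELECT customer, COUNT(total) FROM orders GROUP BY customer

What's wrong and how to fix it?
Bug: COUNT(column) counts non-NULL values only; rows with NULL total aren't counted

Fix: Use COUNT(*) to count all rows regardless of NULL

Corrected query:
SELECT customer, COUNT(*) FROM orders GROUP BY customer

Result:
customer | COUNT(*)
---------+---------
Alice    | 2       
Dave     | 1       
Eve      | 2       
Grace    | 1       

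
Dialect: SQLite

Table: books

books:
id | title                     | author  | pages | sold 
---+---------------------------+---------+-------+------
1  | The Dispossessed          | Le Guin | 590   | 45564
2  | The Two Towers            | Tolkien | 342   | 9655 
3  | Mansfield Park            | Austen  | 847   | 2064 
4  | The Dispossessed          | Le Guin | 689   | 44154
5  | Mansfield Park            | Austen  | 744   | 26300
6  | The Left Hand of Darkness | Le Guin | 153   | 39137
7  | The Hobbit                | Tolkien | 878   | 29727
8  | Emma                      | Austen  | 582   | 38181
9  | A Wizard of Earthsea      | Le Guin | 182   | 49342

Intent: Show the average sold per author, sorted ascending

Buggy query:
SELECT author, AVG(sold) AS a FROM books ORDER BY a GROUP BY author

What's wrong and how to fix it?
Bug: GROUP BY must precede ORDER BY

Fix: Move ORDER BY to the end, after GROUP BY

Corrected query:
SELECT author, AVG(sold) AS a FROM books GROUP BY author ORDER BY a

Result:
author  | a           
--------+-------------
Tolkien | 19691       
Austen  | 22181.666667
Le Guin | 44549.25    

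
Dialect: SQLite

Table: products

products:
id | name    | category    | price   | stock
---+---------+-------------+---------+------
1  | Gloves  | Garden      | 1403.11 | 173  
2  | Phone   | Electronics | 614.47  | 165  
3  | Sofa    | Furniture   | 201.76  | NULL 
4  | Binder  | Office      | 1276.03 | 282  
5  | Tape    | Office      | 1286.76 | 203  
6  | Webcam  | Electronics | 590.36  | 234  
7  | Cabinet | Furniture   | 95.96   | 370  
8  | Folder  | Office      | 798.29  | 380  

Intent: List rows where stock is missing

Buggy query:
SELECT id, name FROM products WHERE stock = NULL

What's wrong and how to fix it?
Bug: Comparing to NULL with '=' never matches; NULL = NULL is unknown, not true

Fix: Replace '= NULL' with 'IS NULL'

Corrected query:
SELECT id, name FROM products WHERE stock IS NULL

Result:
id | name
---+-----
3  | Sofa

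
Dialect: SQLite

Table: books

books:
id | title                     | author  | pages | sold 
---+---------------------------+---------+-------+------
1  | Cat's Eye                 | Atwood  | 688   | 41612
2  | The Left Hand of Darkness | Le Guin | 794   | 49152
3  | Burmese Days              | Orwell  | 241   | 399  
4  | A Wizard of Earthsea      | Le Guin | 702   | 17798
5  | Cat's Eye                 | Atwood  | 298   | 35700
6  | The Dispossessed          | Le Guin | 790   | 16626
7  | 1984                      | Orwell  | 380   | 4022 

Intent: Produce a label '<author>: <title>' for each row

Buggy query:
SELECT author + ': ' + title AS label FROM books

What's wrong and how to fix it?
Bug: SQLite uses || for string concatenation; + coerces text to numbers (yielding 0)

Fix: Replace + with || to concatenate text

Corrected query:
SELECT author || ': ' || title AS label FROM books

Result:
label                             
----------------------------------
Atwood: Cat's Eye                 
Le Guin: The Left Hand of Darkness
Orwell: Burmese Days              
Le Guin: A Wizard of Earthsea     
Atwood: Cat's Eye                 
Le Guin: The Dispossessed         
Orwell: 1984                      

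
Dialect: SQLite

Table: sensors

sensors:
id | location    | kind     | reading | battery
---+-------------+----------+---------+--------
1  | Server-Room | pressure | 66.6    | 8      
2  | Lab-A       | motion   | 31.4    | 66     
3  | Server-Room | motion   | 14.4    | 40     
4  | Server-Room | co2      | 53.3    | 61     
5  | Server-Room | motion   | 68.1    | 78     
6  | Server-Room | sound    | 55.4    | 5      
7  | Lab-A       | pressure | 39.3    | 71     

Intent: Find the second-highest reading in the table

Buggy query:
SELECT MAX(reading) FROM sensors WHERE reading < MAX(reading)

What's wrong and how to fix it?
Bug: The inner MAX is an aggregate inside WHERE, which is not allowed

Fix: Put the inner MAX in a scalar subquery

Corrected query:
SELECT MAX(reading) FROM sensors WHERE reading < (SELECT MAX(reading) FROM sensors)

Result:
MAX(reading)
------------
66.6        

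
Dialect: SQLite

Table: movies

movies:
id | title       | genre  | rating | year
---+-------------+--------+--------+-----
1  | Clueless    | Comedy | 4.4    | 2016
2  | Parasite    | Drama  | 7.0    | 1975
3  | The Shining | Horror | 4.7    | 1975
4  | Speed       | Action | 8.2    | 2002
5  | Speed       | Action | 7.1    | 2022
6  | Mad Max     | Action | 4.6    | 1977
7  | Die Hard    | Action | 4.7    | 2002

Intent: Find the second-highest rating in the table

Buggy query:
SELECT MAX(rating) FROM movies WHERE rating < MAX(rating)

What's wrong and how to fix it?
Bug: The inner MAX is an aggregate inside WHERE, which is not allowed

Fix: Put the inner MAX in a scalar subquery

Corrected query:
SELECT MAX(rating) FROM movies WHERE rating < (SELECT MAX(rating) FROM movies)

Result:
MAX(rating)
-----------
7.1        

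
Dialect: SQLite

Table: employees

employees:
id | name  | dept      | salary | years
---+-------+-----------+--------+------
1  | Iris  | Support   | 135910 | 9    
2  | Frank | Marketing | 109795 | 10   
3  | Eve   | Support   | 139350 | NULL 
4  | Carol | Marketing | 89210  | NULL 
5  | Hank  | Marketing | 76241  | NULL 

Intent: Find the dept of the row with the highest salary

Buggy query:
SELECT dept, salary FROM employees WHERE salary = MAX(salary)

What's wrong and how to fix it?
Bug: WHERE is evaluated per row; an aggregate over the whole table isn't defined there

Fix: Use a subquery: WHERE salary = (SELECT MAX(salary) FROM employees)

Corrected query:
SELECT dept, salary FROM employees WHERE salary = (SELECT MAX(salary) FROM employees)

Result:
dept    | salary
--------+-------
Support | 139350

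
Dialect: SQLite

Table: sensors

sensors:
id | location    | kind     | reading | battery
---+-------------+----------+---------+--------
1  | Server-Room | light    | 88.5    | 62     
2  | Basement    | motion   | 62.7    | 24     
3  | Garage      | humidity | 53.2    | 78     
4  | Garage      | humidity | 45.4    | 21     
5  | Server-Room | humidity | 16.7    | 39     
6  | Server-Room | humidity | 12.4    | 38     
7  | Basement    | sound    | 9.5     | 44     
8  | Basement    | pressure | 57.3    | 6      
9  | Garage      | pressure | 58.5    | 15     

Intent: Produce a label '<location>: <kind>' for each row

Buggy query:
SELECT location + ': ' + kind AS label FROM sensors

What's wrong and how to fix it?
Bug: '+' is numeric addition; on text columns SQLite converts them to 0 instead of concatenating

Fix: Replace + with || to concatenate text

Corrected query:
SELECT location || ': ' || kind AS label FROM sensors

Result:
label                
---------------------
Server-Room: light   
Basement: motion     
Garage: humidity     
Garage: humidity     
Server-Room: humidity
Server-Room: humidity
Basement: sound      
Basement: pressure   
Garage: pressure     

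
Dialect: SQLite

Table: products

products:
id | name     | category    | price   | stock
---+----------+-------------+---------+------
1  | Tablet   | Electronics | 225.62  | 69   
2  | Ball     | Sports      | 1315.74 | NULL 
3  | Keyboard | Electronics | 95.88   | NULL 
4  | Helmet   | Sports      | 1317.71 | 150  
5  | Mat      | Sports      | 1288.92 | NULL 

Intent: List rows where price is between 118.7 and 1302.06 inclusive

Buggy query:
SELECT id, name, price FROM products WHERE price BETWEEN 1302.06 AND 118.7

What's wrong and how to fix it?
Bug: The bounds are reversed; BETWEEN a AND b requires a <= b to match anything

Fix: Write BETWEEN 118.7 AND 1302.06

Corrected query:
SELECT id, name, price FROM products WHERE price BETWEEN 118.7 AND 1302.06

Result:
id | name   | price  
---+--------+--------
1  | Tablet | 225.62 
5  | Mat    | 1288.92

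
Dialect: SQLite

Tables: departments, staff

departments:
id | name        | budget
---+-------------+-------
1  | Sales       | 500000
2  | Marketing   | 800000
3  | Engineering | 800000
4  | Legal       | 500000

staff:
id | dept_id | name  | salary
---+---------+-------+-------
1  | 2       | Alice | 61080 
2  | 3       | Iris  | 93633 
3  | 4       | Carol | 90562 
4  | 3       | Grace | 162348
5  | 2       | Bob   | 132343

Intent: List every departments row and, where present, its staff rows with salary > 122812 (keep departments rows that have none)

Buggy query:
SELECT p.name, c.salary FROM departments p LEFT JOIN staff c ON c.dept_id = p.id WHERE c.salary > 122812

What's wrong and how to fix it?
Bug: A WHERE condition on the right-hand table after LEFT JOIN drops unmatched parents

Fix: Move the right-table condition into the ON clause so unmatched parents are kept

Corrected query:
SELECT p.name, c.salary FROM departments p LEFT JOIN staff c ON c.dept_id = p.id AND c.salary > 122812

Result:
name        | salary
------------+-------
Sales       | NULL  
Marketing   | 132343
Engineering | 162348
Legal       | NULL  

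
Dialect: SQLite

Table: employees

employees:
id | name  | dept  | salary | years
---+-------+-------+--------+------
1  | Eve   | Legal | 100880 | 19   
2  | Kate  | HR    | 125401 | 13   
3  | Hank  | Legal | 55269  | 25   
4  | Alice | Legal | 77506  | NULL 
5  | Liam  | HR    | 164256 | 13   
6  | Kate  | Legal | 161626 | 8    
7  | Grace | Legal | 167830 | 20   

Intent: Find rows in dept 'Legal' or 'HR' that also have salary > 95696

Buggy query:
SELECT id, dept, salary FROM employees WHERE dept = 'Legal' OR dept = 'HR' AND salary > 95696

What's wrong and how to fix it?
Bug: Without parentheses, AND is evaluated before OR, so the salary filter only applies to the 'HR' branch

Fix: Group the OR with parentheses (or use IN), then AND the threshold

Corrected query:
SELECT id, dept, salary FROM employees WHERE (dept = 'Legal' OR dept = 'HR') AND salary > 95696

Result:
id | dept  | salary
---+-------+-------
1  | Legal | 100880
2  | HR    | 125401
5  | HR    | 164256
6  | Legal | 161626
7  | Legal | 167830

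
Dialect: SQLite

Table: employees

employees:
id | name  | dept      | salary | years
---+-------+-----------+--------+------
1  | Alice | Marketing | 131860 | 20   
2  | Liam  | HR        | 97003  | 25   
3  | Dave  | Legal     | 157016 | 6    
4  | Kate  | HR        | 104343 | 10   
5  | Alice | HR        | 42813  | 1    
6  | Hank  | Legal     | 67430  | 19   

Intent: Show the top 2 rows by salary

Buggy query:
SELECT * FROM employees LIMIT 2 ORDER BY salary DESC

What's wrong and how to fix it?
Bug: LIMIT must come after ORDER BY

Fix: Swap the clauses: ORDER BY first, then LIMIT

Corrected query:
SELECT * FROM employees ORDER BY salary DESC LIMIT 2

Result:
id | name  | dept      | salary | years
---+-------+-----------+--------+------
3  | Dave  | Legal     | 157016 | 6    
1  | Alice | Marketing | 131860 | 20   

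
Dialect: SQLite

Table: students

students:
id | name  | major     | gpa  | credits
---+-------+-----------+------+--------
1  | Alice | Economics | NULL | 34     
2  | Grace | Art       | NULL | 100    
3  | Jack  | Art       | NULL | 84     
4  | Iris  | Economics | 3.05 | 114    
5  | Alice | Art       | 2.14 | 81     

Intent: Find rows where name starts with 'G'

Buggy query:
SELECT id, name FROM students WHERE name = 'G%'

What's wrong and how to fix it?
Bug: Wildcards only work with LIKE; '=' treats '%' as a literal character

Fix: Use LIKE for wildcard pattern matching

Corrected query:
SELECT id, name FROM students WHERE name LIKE 'G%'

Result:
id | name 
---+------
2  | Grace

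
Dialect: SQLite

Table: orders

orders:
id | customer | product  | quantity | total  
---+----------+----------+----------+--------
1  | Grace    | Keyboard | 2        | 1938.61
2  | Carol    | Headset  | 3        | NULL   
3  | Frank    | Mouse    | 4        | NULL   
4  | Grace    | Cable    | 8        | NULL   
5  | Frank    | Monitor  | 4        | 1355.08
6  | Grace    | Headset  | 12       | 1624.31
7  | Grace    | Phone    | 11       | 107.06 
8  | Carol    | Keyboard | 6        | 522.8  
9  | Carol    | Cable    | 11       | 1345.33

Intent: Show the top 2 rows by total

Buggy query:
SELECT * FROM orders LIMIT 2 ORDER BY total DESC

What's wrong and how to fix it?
Bug: LIMIT must come after ORDER BY

Fix: Swap the clauses: ORDER BY first, then LIMIT

Corrected query:
SELECT * FROM orders ORDER BY total DESC LIMIT 2

Result:
id | customer | product  | quantity | total  
---+----------+----------+----------+--------
1  | Grace    | Keyboard | 2        | 1938.61
6  | Grace    | Headset  | 12       | 1624.31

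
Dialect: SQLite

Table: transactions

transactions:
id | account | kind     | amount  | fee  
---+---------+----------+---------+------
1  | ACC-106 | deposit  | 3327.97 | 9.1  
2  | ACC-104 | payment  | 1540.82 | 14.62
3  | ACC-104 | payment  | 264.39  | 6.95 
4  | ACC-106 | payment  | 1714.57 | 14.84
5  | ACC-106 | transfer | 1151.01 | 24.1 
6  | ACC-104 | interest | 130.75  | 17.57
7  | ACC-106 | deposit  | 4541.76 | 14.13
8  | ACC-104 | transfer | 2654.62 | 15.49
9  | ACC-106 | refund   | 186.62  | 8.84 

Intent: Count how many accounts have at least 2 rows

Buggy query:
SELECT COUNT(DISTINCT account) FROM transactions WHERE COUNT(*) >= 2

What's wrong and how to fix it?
Bug: WHERE filters individual rows, not groups, so a group-level COUNT is invalid there

Fix: Use a subquery that GROUPs and filters with HAVING, then count its rows

Corrected query:
SELECT COUNT(*) FROM (SELECT account FROM transactions GROUP BY account HAVING COUNT(*) >= 2)

Result:
COUNT(*)
--------
2       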